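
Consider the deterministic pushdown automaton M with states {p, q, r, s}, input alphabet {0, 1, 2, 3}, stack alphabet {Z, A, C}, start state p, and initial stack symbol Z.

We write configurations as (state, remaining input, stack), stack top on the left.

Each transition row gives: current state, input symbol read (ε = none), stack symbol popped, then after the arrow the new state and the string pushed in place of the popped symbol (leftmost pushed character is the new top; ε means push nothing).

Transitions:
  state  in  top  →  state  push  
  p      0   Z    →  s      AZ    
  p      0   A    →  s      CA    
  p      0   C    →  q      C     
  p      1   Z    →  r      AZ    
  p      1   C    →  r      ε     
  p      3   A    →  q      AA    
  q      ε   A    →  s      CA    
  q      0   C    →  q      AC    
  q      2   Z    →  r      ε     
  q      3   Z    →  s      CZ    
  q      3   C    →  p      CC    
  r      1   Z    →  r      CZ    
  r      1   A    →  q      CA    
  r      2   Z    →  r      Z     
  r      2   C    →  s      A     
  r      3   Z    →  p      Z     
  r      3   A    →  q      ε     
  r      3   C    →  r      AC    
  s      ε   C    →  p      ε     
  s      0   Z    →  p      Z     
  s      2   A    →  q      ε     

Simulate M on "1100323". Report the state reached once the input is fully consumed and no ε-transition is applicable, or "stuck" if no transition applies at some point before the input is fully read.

stuck

(p, 1100323, Z)
  read 1, top Z: go to r, push AZ → (r, 100323, AZ)
  read 1, top A: go to q, push CA → (q, 00323, CAZ)
  read 0, top C: go to q, push AC → (q, 0323, ACAZ)
  ε-move, top A: go to s, push CA → (s, 0323, CACAZ)
  ε-move, top C: go to p, push ε → (p, 0323, ACAZ)
  read 0, top A: go to s, push CA → (s, 323, CACAZ)
  ε-move, top C: go to p, push ε → (p, 323, ACAZ)
  read 3, top A: go to q, push AA → (q, 23, AACAZ)
  ε-move, top A: go to s, push CA → (s, 23, CAACAZ)
  ε-move, top C: go to p, push ε → (p, 23, AACAZ)
No transition for (p, 2, top A); M blocks with input 23 remaining.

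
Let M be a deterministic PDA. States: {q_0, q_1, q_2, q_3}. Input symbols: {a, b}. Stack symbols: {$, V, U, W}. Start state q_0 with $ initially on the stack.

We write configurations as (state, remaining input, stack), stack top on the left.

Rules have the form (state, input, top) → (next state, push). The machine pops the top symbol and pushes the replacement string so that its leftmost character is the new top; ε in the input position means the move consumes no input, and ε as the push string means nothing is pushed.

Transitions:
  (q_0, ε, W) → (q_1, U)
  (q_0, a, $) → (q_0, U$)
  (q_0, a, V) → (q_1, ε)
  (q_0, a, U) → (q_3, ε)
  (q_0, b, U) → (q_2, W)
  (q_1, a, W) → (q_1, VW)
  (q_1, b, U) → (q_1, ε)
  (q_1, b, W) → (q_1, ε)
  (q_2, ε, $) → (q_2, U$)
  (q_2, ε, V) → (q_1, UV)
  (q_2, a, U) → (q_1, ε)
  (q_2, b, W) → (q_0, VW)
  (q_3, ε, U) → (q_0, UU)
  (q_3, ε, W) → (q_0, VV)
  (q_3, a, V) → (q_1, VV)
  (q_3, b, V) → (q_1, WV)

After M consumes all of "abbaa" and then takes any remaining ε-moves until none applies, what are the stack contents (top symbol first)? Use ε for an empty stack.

VW$

(q_0, abbaa, $)
  read a, top $: go to q_0, push U$ → (q_0, bbaa, U$)
  read b, top U: go to q_2, push W → (q_2, baa, W$)
  read b, top W: go to q_0, push VW → (q_0, aa, VW$)
  read a, top V: go to q_1, push ε → (q_1, a, W$)
  read a, top W: go to q_1, push VW → (q_1, ε, VW$)
All input consumed in state q_1 with stack VW$.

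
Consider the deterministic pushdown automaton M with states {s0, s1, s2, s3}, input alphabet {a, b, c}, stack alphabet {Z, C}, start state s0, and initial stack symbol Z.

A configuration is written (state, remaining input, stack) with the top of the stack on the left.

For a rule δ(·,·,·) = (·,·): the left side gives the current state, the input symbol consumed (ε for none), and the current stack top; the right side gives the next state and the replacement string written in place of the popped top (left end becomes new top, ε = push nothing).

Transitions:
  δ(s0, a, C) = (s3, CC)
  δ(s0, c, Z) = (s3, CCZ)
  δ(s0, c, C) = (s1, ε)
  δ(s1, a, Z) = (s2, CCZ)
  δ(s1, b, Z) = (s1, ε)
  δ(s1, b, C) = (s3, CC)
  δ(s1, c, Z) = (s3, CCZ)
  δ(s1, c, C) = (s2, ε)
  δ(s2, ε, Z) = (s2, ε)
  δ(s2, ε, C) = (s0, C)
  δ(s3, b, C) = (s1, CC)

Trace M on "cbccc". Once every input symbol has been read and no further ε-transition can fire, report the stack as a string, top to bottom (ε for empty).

(s0, cbccc, Z)
  read c, top Z: go to s3, push CCZ → (s3, bccc, CCZ)
  read b, top C: go to s1, push CC → (s1, ccc, CCCZ)
  read c, top C: go to s2, push ε → (s2, cc, CCZ)
  ε-move, top C: go to s0, push C → (s0, cc, CCZ)
  read c, top C: go to s1, push ε → (s1, c, CZ)
  read c, top C: go to s2, push ε → (s2, ε, Z)
  ε-move, top Z: go to s2, push ε → (s2, ε, ε)
All input consumed in state s2 with stack ε.

ε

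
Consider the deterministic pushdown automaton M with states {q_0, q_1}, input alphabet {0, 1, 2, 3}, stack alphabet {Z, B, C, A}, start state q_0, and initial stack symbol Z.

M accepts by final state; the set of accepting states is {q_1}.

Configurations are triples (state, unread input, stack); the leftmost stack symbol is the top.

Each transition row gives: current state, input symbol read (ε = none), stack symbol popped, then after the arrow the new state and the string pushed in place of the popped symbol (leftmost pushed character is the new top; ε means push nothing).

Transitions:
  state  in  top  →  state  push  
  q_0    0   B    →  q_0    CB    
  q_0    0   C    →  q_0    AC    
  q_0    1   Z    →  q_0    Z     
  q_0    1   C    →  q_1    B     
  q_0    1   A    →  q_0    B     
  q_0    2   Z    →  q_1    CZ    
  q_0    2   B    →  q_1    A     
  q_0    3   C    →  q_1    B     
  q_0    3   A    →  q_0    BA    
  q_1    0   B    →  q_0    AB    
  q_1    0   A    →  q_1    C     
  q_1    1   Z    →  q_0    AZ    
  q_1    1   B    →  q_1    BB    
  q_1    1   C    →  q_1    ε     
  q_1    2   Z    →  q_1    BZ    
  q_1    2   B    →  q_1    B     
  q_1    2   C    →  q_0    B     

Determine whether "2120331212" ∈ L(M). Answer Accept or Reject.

(q_0, 2120331212, Z)
  read 2, top Z: go to q_1, push CZ → (q_1, 120331212, CZ)
  read 1, top C: go to q_1, push ε → (q_1, 20331212, Z)
  read 2, top Z: go to q_1, push BZ → (q_1, 0331212, BZ)
  read 0, top B: go to q_0, push AB → (q_0, 331212, ABZ)
  read 3, top A: go to q_0, push BA → (q_0, 31212, BABZ)
No transition applies at (q_0, 31212, BABZ); input not fully consumed.

Reject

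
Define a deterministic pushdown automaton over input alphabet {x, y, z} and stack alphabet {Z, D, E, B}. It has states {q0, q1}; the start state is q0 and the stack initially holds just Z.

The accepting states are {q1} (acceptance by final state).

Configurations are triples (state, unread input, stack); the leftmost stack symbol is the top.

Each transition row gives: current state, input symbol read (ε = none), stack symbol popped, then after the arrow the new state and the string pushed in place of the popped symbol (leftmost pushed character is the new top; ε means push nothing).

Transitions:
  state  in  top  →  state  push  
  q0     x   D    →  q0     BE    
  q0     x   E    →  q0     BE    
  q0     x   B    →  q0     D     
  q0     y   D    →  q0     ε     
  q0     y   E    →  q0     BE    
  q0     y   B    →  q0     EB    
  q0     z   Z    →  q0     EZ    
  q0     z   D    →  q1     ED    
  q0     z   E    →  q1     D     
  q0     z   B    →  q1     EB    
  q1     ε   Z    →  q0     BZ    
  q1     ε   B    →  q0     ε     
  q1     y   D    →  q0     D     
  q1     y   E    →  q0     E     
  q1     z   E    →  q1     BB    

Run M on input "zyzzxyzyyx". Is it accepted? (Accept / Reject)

Reject

(q0, zyzzxyzyyx, Z)
  read z, top Z: go to q0, push EZ → (q0, yzzxyzyyx, EZ)
  read y, top E: go to q0, push BE → (q0, zzxyzyyx, BEZ)
  read z, top B: go to q1, push EB → (q1, zxyzyyx, EBEZ)
  read z, top E: go to q1, push BB → (q1, xyzyyx, BBBEZ)
  ε-move, top B: go to q0, push ε → (q0, xyzyyx, BBEZ)
  read x, top B: go to q0, push D → (q0, yzyyx, DBEZ)
  read y, top D: go to q0, push ε → (q0, zyyx, BEZ)
  read z, top B: go to q1, push EB → (q1, yyx, EBEZ)
  read y, top E: go to q0, push E → (q0, yx, EBEZ)
  read y, top E: go to q0, push BE → (q0, x, BEBEZ)
  read x, top B: go to q0, push D → (q0, ε, DEBEZ)
All input consumed; state q0 ∉ F and no further ε-move applies.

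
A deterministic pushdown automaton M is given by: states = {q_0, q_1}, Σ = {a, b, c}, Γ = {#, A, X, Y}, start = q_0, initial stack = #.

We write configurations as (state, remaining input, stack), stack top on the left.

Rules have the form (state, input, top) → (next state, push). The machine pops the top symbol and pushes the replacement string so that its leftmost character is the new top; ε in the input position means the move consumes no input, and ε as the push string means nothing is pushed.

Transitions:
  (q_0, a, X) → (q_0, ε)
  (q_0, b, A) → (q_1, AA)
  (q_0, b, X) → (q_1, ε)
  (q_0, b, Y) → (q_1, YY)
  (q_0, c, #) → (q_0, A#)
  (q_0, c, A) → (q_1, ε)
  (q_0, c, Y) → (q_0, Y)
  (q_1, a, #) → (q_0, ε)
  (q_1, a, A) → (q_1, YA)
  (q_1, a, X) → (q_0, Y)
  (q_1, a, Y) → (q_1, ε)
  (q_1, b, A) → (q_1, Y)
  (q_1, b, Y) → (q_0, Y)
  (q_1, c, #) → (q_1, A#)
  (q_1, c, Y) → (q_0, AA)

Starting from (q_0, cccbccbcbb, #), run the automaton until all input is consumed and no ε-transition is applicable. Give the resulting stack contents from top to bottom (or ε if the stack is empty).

YAA#

(q_0, cccbccbcbb, #) ⊢ (q_0, ccbccbcbb, A#) ⊢ (q_1, cbccbcbb, #) ⊢ (q_1, bccbcbb, A#) ⊢ (q_1, ccbcbb, Y#) ⊢ (q_0, cbcbb, AA#) ⊢ (q_1, bcbb, A#) ⊢ (q_1, cbb, Y#) ⊢ (q_0, bb, AA#) ⊢ (q_1, b, AAA#) ⊢ (q_1, ε, YAA#)
All input consumed in state q_1 with stack YAA#.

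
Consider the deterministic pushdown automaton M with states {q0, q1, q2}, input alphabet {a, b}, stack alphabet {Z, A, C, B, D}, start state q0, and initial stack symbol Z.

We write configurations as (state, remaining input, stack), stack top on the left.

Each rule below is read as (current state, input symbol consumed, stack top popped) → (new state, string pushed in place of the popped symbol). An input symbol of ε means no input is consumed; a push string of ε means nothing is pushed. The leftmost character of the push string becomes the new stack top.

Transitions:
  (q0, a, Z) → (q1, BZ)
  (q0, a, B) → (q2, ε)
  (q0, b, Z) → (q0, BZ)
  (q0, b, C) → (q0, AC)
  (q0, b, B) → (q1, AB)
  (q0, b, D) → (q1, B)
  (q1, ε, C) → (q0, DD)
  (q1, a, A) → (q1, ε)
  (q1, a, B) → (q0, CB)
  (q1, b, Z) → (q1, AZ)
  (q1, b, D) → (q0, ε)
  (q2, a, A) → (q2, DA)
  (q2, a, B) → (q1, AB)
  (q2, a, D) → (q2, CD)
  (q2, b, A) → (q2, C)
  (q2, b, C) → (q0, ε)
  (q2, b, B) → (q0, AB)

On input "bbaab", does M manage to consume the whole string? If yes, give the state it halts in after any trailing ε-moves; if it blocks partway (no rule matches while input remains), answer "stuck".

q0

(q0, bbaab, Z)
  read b, top Z: go to q0, push BZ → (q0, baab, BZ)
  read b, top B: go to q1, push AB → (q1, aab, ABZ)
  read a, top A: go to q1, push ε → (q1, ab, BZ)
  read a, top B: go to q0, push CB → (q0, b, CBZ)
  read b, top C: go to q0, push AC → (q0, ε, ACBZ)
All input consumed; M is in state q0.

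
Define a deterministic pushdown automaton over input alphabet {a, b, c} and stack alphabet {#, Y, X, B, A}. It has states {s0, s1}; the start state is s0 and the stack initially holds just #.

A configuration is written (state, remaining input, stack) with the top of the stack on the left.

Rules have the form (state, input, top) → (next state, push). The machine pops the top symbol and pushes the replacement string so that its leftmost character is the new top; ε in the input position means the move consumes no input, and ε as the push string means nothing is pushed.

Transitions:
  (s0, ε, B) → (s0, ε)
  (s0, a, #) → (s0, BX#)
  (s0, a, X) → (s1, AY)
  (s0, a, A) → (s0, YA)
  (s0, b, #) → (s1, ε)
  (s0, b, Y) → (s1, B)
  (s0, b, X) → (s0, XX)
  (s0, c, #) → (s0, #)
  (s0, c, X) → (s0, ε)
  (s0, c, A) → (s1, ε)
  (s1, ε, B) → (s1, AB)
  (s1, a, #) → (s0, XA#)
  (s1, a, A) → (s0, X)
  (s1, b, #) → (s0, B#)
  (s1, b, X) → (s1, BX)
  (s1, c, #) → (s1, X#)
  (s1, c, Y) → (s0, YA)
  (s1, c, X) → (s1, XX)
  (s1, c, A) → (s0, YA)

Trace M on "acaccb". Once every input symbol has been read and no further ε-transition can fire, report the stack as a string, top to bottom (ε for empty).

ε

(s0, acaccb, #)
  read a, top #: go to s0, push BX# → (s0, caccb, BX#)
  ε-move, top B: go to s0, push ε → (s0, caccb, X#)
  read c, top X: go to s0, push ε → (s0, accb, #)
  read a, top #: go to s0, push BX# → (s0, ccb, BX#)
  ε-move, top B: go to s0, push ε → (s0, ccb, X#)
  read c, top X: go to s0, push ε → (s0, cb, #)
  read c, top #: go to s0, push # → (s0, b, #)
  read b, top #: go to s1, push ε → (s1, ε, ε)
All input consumed in state s1 with stack ε.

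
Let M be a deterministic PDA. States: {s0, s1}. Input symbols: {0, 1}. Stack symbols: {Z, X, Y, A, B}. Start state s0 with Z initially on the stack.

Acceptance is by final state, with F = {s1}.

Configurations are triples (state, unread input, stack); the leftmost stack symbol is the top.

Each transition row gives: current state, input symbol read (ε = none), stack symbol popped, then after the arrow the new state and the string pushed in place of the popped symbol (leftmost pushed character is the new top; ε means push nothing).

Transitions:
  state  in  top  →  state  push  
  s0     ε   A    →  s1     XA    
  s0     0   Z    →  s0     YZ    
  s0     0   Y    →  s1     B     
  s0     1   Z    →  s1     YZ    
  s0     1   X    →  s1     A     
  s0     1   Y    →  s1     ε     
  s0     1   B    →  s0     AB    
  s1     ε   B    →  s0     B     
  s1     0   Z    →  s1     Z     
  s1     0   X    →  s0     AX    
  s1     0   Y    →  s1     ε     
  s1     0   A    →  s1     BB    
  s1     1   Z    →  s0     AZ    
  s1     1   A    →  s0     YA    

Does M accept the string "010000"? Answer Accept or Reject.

Accept

(s0, 010000, Z)
  read 0, top Z: go to s0, push YZ → (s0, 10000, YZ)
  read 1, top Y: go to s1, push ε → (s1, 0000, Z)
  read 0, top Z: go to s1, push Z → (s1, 000, Z)
  read 0, top Z: go to s1, push Z → (s1, 00, Z)
  read 0, top Z: go to s1, push Z → (s1, 0, Z)
  read 0, top Z: go to s1, push Z → (s1, ε, Z)
All input consumed; state s1 ∈ F.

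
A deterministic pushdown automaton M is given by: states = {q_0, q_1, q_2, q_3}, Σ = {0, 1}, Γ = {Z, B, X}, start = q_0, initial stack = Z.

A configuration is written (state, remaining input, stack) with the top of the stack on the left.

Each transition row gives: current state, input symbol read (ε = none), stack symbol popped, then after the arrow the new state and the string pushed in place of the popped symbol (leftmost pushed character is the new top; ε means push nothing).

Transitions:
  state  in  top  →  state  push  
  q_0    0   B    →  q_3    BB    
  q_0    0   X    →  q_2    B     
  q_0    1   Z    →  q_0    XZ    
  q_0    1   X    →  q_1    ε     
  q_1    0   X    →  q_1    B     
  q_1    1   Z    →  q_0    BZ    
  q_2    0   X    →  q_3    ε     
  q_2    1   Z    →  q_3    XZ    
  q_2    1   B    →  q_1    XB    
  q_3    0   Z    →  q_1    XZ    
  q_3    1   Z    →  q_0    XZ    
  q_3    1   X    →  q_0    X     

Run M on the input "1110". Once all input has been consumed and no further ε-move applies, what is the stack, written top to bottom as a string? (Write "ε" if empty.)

BBZ

(q_0, 1110, Z) ⊢ (q_0, 110, XZ) ⊢ (q_1, 10, Z) ⊢ (q_0, 0, BZ) ⊢ (q_3, ε, BBZ)
All input consumed in state q_3 with stack BBZ.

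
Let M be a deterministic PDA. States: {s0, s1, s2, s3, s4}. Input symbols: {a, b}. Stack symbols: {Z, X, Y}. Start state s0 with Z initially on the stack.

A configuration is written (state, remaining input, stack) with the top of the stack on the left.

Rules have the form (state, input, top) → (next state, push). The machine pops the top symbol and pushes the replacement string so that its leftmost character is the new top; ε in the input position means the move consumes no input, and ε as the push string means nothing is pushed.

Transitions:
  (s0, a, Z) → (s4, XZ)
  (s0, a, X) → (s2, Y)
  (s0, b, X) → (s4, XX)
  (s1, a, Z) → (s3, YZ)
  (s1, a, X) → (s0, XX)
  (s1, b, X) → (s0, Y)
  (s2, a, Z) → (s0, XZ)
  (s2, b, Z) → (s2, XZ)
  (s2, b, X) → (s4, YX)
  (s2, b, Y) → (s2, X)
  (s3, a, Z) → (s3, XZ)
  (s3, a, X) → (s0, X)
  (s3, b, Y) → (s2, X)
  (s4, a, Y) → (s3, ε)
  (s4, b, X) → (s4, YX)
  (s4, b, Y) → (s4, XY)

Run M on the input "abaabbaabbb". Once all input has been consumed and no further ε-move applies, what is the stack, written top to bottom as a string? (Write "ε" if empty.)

(s0, abaabbaabbb, Z)
  read a, top Z: go to s4, push XZ → (s4, baabbaabbb, XZ)
  read b, top X: go to s4, push YX → (s4, aabbaabbb, YXZ)
  read a, top Y: go to s3, push ε → (s3, abbaabbb, XZ)
  read a, top X: go to s0, push X → (s0, bbaabbb, XZ)
  read b, top X: go to s4, push XX → (s4, baabbb, XXZ)
  read b, top X: go to s4, push YX → (s4, aabbb, YXXZ)
  read a, top Y: go to s3, push ε → (s3, abbb, XXZ)
  read a, top X: go to s0, push X → (s0, bbb, XXZ)
  read b, top X: go to s4, push XX → (s4, bb, XXXZ)
  read b, top X: go to s4, push YX → (s4, b, YXXXZ)
  read b, top Y: go to s4, push XY → (s4, ε, XYXXXZ)
All input consumed in state s4 with stack XYXXXZ.

XYXXXZ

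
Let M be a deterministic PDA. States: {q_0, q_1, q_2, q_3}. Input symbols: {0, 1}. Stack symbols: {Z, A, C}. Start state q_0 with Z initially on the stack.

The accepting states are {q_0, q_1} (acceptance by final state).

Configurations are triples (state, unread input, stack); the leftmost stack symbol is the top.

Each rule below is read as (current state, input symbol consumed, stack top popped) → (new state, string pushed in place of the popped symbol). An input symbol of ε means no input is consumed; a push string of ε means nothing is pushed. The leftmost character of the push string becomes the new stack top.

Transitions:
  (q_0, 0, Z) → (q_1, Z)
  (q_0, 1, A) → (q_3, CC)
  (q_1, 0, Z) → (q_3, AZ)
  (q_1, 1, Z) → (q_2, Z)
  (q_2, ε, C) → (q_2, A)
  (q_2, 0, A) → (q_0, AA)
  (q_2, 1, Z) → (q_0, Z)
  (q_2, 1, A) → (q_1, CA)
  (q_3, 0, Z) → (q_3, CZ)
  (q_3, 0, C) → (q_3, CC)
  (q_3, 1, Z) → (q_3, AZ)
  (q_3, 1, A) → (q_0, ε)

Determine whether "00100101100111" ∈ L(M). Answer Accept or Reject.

(q_0, 00100101100111, Z) ⊢ (q_1, 0100101100111, Z) ⊢ (q_3, 100101100111, AZ) ⊢ (q_0, 00101100111, Z) ⊢ (q_1, 0101100111, Z) ⊢ (q_3, 101100111, AZ) ⊢ (q_0, 01100111, Z) ⊢ (q_1, 1100111, Z) ⊢ (q_2, 100111, Z) ⊢ (q_0, 00111, Z) ⊢ (q_1, 0111, Z) ⊢ (q_3, 111, AZ) ⊢ (q_0, 11, Z)
No transition applies at (q_0, 11, Z); input not fully consumed.

Reject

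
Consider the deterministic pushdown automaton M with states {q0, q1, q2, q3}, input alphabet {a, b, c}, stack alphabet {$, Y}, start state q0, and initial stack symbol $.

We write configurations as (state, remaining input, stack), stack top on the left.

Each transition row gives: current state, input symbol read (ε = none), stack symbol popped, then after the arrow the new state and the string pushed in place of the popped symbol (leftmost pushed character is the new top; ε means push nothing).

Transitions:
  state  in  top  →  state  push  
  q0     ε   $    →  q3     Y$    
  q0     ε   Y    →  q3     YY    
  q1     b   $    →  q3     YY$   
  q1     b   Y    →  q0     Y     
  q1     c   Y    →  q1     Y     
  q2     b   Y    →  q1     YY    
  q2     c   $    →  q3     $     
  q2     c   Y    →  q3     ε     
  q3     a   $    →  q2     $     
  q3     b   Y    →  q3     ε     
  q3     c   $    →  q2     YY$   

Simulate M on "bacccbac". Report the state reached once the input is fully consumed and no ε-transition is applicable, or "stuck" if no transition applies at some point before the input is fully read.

(q0, bacccbac, $)
  ε-move, top $: go to q3, push Y$ → (q3, bacccbac, Y$)
  read b, top Y: go to q3, push ε → (q3, acccbac, $)
  read a, top $: go to q2, push $ → (q2, cccbac, $)
  read c, top $: go to q3, push $ → (q3, ccbac, $)
  read c, top $: go to q2, push YY$ → (q2, cbac, YY$)
  read c, top Y: go to q3, push ε → (q3, bac, Y$)
  read b, top Y: go to q3, push ε → (q3, ac, $)
  read a, top $: go to q2, push $ → (q2, c, $)
  read c, top $: go to q3, push $ → (q3, ε, $)
All input consumed; M is in state q3.

q3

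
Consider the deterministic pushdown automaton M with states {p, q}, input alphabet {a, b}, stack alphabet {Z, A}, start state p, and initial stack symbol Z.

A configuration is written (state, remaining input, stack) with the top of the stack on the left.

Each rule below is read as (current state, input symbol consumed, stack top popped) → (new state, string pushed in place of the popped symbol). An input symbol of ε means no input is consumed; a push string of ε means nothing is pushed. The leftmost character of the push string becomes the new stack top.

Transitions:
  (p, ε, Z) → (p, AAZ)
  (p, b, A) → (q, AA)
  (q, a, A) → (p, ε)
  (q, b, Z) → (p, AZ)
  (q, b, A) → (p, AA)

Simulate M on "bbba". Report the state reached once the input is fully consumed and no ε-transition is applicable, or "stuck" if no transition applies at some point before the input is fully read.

p

(p, bbba, Z) ⊢ (p, bbba, AAZ) ⊢ (q, bba, AAAZ) ⊢ (p, ba, AAAAZ) ⊢ (q, a, AAAAAZ) ⊢ (p, ε, AAAAZ)
All input consumed; M is in state p.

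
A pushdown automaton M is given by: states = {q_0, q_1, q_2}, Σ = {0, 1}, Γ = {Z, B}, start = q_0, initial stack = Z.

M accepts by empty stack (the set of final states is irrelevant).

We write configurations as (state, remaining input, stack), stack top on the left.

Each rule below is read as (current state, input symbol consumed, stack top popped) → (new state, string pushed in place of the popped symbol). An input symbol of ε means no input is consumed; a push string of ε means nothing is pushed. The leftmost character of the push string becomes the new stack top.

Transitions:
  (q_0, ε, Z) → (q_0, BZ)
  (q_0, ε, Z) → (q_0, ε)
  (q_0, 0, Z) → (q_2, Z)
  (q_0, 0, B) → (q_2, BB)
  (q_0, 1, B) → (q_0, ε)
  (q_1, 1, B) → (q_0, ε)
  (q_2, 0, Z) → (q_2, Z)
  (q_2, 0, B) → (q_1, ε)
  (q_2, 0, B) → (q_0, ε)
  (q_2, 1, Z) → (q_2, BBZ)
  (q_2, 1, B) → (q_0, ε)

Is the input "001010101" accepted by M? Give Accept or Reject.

Accept

One accepting computation: (q_0, 001010101, Z) ⊢ (q_2, 01010101, Z) ⊢ (q_2, 1010101, Z) ⊢ (q_2, 010101, BBZ) ⊢ (q_1, 10101, BZ) ⊢ (q_0, 0101, Z) ⊢ (q_2, 101, Z) ⊢ (q_2, 01, BBZ) ⊢ (q_1, 1, BZ) ⊢ (q_0, ε, Z) ⊢ (q_0, ε, ε)
All input consumed and the stack is empty.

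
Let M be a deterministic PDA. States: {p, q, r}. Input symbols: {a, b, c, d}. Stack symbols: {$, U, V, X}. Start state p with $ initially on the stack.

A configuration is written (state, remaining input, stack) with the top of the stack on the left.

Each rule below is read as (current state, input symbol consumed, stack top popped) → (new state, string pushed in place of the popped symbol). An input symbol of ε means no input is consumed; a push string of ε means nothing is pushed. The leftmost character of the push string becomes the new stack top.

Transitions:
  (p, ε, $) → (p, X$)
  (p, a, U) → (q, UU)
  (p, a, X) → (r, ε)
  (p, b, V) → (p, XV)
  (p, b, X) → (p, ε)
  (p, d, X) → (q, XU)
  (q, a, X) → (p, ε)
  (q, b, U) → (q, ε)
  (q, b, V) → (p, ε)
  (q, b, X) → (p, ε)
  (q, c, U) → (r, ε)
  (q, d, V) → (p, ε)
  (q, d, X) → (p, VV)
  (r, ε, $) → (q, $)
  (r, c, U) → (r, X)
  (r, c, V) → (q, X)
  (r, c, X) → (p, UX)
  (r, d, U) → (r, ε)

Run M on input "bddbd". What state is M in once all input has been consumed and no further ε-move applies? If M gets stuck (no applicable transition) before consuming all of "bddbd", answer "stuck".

(p, bddbd, $) ⊢ (p, bddbd, X$) ⊢ (p, ddbd, $) ⊢ (p, ddbd, X$) ⊢ (q, dbd, XU$) ⊢ (p, bd, VVU$) ⊢ (p, d, XVVU$) ⊢ (q, ε, XUVVU$)
All input consumed; M is in state q.

q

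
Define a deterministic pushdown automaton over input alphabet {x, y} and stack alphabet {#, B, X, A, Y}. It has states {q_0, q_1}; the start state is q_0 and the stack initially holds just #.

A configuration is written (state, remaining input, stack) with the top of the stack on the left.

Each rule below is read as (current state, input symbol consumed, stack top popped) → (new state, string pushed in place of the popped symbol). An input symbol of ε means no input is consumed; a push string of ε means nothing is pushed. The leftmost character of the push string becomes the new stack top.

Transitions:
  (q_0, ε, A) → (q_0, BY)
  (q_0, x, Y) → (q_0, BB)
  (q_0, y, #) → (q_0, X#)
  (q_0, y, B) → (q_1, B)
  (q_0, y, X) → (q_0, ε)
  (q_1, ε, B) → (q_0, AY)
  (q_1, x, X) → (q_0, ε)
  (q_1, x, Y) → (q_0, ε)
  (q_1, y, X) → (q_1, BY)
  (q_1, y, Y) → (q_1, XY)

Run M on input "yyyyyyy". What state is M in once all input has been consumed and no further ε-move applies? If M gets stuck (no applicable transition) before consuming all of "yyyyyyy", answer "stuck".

(q_0, yyyyyyy, #)
  read y, top #: go to q_0, push X# → (q_0, yyyyyy, X#)
  read y, top X: go to q_0, push ε → (q_0, yyyyy, #)
  read y, top #: go to q_0, push X# → (q_0, yyyy, X#)
  read y, top X: go to q_0, push ε → (q_0, yyy, #)
  read y, top #: go to q_0, push X# → (q_0, yy, X#)
  read y, top X: go to q_0, push ε → (q_0, y, #)
  read y, top #: go to q_0, push X# → (q_0, ε, X#)
All input consumed; M is in state q_0.

q_0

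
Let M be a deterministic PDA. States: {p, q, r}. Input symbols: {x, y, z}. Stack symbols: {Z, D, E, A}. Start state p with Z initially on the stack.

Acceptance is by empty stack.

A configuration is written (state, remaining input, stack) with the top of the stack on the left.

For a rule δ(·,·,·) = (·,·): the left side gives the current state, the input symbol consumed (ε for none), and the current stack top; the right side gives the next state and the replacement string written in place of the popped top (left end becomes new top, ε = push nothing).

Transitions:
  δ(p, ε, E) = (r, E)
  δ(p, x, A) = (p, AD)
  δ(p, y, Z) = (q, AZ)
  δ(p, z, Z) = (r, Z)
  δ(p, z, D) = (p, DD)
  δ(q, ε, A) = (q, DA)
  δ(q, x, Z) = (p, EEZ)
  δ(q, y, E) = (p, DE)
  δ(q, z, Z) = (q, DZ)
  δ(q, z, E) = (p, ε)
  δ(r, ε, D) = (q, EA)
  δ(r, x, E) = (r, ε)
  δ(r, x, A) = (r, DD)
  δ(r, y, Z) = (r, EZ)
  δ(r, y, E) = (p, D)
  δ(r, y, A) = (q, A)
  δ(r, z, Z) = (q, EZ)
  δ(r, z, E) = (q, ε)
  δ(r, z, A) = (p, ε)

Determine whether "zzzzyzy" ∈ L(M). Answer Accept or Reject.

(p, zzzzyzy, Z)
  read z, top Z: go to r, push Z → (r, zzzyzy, Z)
  read z, top Z: go to q, push EZ → (q, zzyzy, EZ)
  read z, top E: go to p, push ε → (p, zyzy, Z)
  read z, top Z: go to r, push Z → (r, yzy, Z)
  read y, top Z: go to r, push EZ → (r, zy, EZ)
  read z, top E: go to q, push ε → (q, y, Z)
No transition applies at (q, y, Z); input not fully consumed.

Reject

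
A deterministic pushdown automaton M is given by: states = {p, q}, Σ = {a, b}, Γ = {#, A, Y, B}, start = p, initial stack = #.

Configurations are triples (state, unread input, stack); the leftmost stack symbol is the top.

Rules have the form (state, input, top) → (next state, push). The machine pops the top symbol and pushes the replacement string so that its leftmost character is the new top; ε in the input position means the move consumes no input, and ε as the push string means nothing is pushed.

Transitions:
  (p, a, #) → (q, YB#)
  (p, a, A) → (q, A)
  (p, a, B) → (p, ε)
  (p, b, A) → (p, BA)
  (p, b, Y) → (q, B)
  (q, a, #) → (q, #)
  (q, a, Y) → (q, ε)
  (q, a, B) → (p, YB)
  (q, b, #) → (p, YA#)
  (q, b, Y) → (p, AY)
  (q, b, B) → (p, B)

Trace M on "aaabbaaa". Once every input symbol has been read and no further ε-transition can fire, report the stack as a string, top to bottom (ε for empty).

(p, aaabbaaa, #) ⊢ (q, aabbaaa, YB#) ⊢ (q, abbaaa, B#) ⊢ (p, bbaaa, YB#) ⊢ (q, baaa, BB#) ⊢ (p, aaa, BB#) ⊢ (p, aa, B#) ⊢ (p, a, #) ⊢ (q, ε, YB#)
All input consumed in state q with stack YB#.

YB#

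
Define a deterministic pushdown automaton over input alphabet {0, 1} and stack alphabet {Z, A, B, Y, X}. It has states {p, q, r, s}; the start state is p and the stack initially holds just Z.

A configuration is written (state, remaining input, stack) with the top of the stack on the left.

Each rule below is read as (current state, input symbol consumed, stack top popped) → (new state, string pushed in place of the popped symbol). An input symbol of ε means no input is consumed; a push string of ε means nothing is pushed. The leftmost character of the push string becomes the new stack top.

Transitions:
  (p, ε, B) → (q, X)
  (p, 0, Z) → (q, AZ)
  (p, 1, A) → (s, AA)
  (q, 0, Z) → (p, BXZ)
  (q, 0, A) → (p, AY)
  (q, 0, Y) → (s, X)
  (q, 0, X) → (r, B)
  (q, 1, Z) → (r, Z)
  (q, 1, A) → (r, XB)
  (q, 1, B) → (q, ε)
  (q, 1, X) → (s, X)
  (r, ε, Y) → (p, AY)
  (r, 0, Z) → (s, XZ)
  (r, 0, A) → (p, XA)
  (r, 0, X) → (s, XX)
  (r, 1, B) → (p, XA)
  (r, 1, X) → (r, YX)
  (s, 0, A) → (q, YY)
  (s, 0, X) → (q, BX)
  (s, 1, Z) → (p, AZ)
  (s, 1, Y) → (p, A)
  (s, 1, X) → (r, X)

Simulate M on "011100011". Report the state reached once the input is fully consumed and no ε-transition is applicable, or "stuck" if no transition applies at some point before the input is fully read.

(p, 011100011, Z)
  read 0, top Z: go to q, push AZ → (q, 11100011, AZ)
  read 1, top A: go to r, push XB → (r, 1100011, XBZ)
  read 1, top X: go to r, push YX → (r, 100011, YXBZ)
  ε-move, top Y: go to p, push AY → (p, 100011, AYXBZ)
  read 1, top A: go to s, push AA → (s, 00011, AAYXBZ)
  read 0, top A: go to q, push YY → (q, 0011, YYAYXBZ)
  read 0, top Y: go to s, push X → (s, 011, XYAYXBZ)
  read 0, top X: go to q, push BX → (q, 11, BXYAYXBZ)
  read 1, top B: go to q, push ε → (q, 1, XYAYXBZ)
  read 1, top X: go to s, push X → (s, ε, XYAYXBZ)
All input consumed; M is in state s.

s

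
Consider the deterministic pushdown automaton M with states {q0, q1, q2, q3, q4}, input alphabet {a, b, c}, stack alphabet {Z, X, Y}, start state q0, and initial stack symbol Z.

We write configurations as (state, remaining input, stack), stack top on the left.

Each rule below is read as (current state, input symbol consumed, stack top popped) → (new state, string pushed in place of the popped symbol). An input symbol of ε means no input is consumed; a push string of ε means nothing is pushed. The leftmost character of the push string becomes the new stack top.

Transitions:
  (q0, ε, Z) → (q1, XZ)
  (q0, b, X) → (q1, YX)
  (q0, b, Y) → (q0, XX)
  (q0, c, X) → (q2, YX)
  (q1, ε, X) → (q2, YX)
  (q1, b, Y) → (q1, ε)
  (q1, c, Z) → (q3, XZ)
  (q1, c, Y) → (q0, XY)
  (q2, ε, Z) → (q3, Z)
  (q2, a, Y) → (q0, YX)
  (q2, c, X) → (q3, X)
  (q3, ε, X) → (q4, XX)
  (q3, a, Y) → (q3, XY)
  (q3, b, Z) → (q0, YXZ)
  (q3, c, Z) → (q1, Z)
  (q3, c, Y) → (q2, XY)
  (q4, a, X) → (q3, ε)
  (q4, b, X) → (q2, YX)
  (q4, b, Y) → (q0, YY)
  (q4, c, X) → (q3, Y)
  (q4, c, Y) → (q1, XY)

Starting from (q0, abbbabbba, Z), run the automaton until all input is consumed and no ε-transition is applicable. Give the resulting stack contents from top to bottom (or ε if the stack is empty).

YXXXXXXXXZ

(q0, abbbabbba, Z)
  ε-move, top Z: go to q1, push XZ → (q1, abbbabbba, XZ)
  ε-move, top X: go to q2, push YX → (q2, abbbabbba, YXZ)
  read a, top Y: go to q0, push YX → (q0, bbbabbba, YXXZ)
  read b, top Y: go to q0, push XX → (q0, bbabbba, XXXXZ)
  read b, top X: go to q1, push YX → (q1, babbba, YXXXXZ)
  read b, top Y: go to q1, push ε → (q1, abbba, XXXXZ)
  ε-move, top X: go to q2, push YX → (q2, abbba, YXXXXZ)
  read a, top Y: go to q0, push YX → (q0, bbba, YXXXXXZ)
  read b, top Y: go to q0, push XX → (q0, bba, XXXXXXXZ)
  read b, top X: go to q1, push YX → (q1, ba, YXXXXXXXZ)
  read b, top Y: go to q1, push ε → (q1, a, XXXXXXXZ)
  ε-move, top X: go to q2, push YX → (q2, a, YXXXXXXXZ)
  read a, top Y: go to q0, push YX → (q0, ε, YXXXXXXXXZ)
All input consumed in state q0 with stack YXXXXXXXXZ.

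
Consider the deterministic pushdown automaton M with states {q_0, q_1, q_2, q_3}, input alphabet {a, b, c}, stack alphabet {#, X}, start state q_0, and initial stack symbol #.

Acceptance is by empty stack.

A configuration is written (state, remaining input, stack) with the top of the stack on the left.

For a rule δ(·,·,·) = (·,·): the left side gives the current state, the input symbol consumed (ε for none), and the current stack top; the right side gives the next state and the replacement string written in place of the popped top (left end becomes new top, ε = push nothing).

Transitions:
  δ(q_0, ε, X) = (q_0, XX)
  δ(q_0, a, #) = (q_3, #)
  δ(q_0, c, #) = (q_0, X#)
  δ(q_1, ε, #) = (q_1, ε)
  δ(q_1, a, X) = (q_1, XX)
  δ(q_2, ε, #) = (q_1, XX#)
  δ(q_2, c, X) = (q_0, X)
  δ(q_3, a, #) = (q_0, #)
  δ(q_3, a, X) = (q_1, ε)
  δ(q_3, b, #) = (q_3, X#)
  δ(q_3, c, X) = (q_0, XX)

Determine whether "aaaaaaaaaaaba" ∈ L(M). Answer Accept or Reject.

(q_0, aaaaaaaaaaaba, #)
  read a, top #: go to q_3, push # → (q_3, aaaaaaaaaaba, #)
  read a, top #: go to q_0, push # → (q_0, aaaaaaaaaba, #)
  read a, top #: go to q_3, push # → (q_3, aaaaaaaaba, #)
  read a, top #: go to q_0, push # → (q_0, aaaaaaaba, #)
  read a, top #: go to q_3, push # → (q_3, aaaaaaba, #)
  read a, top #: go to q_0, push # → (q_0, aaaaaba, #)
  read a, top #: go to q_3, push # → (q_3, aaaaba, #)
  read a, top #: go to q_0, push # → (q_0, aaaba, #)
  read a, top #: go to q_3, push # → (q_3, aaba, #)
  read a, top #: go to q_0, push # → (q_0, aba, #)
  read a, top #: go to q_3, push # → (q_3, ba, #)
  read b, top #: go to q_3, push X# → (q_3, a, X#)
  read a, top X: go to q_1, push ε → (q_1, ε, #)
  ε-move, top #: go to q_1, push ε → (q_1, ε, ε)
All input consumed and the stack is empty.

Accept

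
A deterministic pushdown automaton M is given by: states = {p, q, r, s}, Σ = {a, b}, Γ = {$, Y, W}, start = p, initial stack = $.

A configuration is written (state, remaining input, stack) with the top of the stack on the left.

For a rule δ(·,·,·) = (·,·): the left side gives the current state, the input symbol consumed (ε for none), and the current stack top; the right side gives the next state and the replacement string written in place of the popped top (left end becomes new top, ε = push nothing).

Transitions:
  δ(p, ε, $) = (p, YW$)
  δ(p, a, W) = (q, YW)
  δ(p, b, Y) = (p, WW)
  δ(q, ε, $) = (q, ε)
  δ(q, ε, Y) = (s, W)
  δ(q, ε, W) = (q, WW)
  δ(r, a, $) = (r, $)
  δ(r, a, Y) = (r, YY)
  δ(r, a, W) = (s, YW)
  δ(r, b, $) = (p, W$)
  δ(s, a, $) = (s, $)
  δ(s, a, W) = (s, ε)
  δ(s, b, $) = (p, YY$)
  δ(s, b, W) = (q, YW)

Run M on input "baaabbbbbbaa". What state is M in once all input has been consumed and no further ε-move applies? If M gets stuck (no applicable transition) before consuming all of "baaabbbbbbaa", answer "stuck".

s

(p, baaabbbbbbaa, $)
  ε-move, top $: go to p, push YW$ → (p, baaabbbbbbaa, YW$)
  read b, top Y: go to p, push WW → (p, aaabbbbbbaa, WWW$)
  read a, top W: go to q, push YW → (q, aabbbbbbaa, YWWW$)
  ε-move, top Y: go to s, push W → (s, aabbbbbbaa, WWWW$)
  read a, top W: go to s, push ε → (s, abbbbbbaa, WWW$)
  read a, top W: go to s, push ε → (s, bbbbbbaa, WW$)
  read b, top W: go to q, push YW → (q, bbbbbaa, YWW$)
  ε-move, top Y: go to s, push W → (s, bbbbbaa, WWW$)
  read b, top W: go to q, push YW → (q, bbbbaa, YWWW$)
  ε-move, top Y: go to s, push W → (s, bbbbaa, WWWW$)
  read b, top W: go to q, push YW → (q, bbbaa, YWWWW$)
  ε-move, top Y: go to s, push W → (s, bbbaa, WWWWW$)
  read b, top W: go to q, push YW → (q, bbaa, YWWWWW$)
  ε-move, top Y: go to s, push W → (s, bbaa, WWWWWW$)
  read b, top W: go to q, push YW → (q, baa, YWWWWWW$)
  ε-move, top Y: go to s, push W → (s, baa, WWWWWWW$)
  read b, top W: go to q, push YW → (q, aa, YWWWWWWW$)
  ε-move, top Y: go to s, push W → (s, aa, WWWWWWWW$)
  read a, top W: go to s, push ε → (s, a, WWWWWWW$)
  read a, top W: go to s, push ε → (s, ε, WWWWWW$)
All input consumed; M is in state s.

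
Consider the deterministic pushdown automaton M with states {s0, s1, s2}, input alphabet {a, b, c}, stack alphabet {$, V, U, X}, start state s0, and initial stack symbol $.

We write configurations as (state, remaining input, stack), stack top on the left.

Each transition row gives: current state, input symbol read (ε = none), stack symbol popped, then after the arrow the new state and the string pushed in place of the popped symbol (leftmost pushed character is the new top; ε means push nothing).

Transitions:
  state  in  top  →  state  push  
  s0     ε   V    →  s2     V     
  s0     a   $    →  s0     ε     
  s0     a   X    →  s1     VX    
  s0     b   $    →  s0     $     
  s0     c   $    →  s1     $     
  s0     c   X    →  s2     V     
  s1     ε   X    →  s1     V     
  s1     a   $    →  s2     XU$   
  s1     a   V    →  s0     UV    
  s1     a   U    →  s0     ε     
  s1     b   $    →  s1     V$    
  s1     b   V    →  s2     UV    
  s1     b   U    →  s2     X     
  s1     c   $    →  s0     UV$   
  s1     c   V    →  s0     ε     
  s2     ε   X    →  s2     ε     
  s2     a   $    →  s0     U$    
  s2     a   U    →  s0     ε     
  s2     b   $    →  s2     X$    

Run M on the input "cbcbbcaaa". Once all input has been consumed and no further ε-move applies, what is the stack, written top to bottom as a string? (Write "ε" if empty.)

ε

(s0, cbcbbcaaa, $) ⊢ (s1, bcbbcaaa, $) ⊢ (s1, cbbcaaa, V$) ⊢ (s0, bbcaaa, $) ⊢ (s0, bcaaa, $) ⊢ (s0, caaa, $) ⊢ (s1, aaa, $) ⊢ (s2, aa, XU$) ⊢ (s2, aa, U$) ⊢ (s0, a, $) ⊢ (s0, ε, ε)
All input consumed in state s0 with stack ε.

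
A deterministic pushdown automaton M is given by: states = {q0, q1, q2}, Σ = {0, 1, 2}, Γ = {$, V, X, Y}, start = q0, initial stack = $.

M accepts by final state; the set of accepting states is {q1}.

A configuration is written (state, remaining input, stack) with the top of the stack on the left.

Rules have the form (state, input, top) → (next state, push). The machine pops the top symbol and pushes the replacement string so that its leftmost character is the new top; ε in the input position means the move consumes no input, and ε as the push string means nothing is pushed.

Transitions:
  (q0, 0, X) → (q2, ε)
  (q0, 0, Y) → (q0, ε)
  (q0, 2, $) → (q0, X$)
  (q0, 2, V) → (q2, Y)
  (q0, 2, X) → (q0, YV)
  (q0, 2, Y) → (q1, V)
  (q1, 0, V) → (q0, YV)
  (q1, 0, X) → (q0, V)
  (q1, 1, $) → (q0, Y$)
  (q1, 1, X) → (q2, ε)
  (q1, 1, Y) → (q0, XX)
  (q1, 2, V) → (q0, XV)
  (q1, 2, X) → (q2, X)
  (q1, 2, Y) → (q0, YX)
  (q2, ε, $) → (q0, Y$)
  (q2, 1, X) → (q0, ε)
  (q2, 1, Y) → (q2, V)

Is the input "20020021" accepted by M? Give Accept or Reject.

Reject

(q0, 20020021, $) ⊢ (q0, 0020021, X$) ⊢ (q2, 020021, $) ⊢ (q0, 020021, Y$) ⊢ (q0, 20021, $) ⊢ (q0, 0021, X$) ⊢ (q2, 021, $) ⊢ (q0, 021, Y$) ⊢ (q0, 21, $) ⊢ (q0, 1, X$)
No transition applies at (q0, 1, X$); input not fully consumed.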